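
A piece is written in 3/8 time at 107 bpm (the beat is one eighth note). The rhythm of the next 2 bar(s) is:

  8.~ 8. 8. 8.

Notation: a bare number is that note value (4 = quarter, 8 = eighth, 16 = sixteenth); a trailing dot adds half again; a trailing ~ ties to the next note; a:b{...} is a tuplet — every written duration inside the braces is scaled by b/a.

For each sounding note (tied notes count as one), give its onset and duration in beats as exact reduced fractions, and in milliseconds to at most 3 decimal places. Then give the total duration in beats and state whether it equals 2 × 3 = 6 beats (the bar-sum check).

1) 0.0ms=0b +1682.243ms=3b
2) 1682.243ms=3b +841.121ms=3/2b
3) 2523.364ms=9/2b +841.121ms=3/2b
Σ=6b of 6 (107bpm 3/8) — PASS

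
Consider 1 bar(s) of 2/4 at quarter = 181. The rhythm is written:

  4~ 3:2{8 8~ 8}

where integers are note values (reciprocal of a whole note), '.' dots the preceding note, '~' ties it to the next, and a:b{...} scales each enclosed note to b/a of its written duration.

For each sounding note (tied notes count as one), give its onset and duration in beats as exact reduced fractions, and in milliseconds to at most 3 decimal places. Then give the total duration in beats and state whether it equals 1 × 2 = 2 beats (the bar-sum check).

1) 0.0ms=0b +441.989ms=4/3b
2) 441.989ms=4/3b +220.994ms=2/3b
Σ=2b of 2 (181bpm 2/4) — PASS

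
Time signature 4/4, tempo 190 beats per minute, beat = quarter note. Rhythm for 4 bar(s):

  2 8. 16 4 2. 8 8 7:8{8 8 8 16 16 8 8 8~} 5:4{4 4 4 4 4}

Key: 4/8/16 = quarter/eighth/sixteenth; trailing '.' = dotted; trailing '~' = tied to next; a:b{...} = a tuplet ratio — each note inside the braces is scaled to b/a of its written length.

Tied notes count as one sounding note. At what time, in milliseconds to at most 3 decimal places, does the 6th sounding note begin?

note 6 onset = 7b = 2210.526ms

1. 0.0ms @ 0 + 631.579ms (2)
2. 631.579ms @ 2 + 236.842ms (3/4)
3. 868.421ms @ 11/4 + 78.947ms (1/4)
4. 947.368ms @ 3 + 315.789ms (1)
5. 1263.158ms @ 4 + 947.368ms (3)
6. 2210.526ms @ 7 + 157.895ms (1/2)
7. 2368.421ms @ 15/2 + 157.895ms (1/2)
8. 2526.316ms @ 8 + 180.451ms (4/7)
9. 2706.767ms @ 60/7 + 180.451ms (4/7)
10. 2887.218ms @ 64/7 + 180.451ms (4/7)
11. 3067.669ms @ 68/7 + 90.226ms (2/7)
12. 3157.895ms @ 10 + 90.226ms (2/7)
13. 3248.12ms @ 72/7 + 180.451ms (4/7)
14. 3428.571ms @ 76/7 + 180.451ms (4/7)
15. 3609.023ms @ 80/7 + 433.083ms (48/35)
16. 4042.105ms @ 64/5 + 252.632ms (4/5)
17. 4294.737ms @ 68/5 + 252.632ms (4/5)
18. 4547.368ms @ 72/5 + 252.632ms (4/5)
19. 4800.0ms @ 76/5 + 252.632ms (4/5)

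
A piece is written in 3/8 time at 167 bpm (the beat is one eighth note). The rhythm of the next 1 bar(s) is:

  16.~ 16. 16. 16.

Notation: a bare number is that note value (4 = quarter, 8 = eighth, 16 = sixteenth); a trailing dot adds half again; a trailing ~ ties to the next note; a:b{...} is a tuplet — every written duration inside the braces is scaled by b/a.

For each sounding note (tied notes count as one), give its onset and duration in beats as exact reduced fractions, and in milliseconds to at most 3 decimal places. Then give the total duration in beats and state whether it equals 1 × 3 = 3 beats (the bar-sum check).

1) 0.0ms=0b +538.922ms=3/2b
2) 538.922ms=3/2b +269.461ms=3/4b
3) 808.383ms=9/4b +269.461ms=3/4b
Σ=3b of 3 (167bpm 3/8) — PASS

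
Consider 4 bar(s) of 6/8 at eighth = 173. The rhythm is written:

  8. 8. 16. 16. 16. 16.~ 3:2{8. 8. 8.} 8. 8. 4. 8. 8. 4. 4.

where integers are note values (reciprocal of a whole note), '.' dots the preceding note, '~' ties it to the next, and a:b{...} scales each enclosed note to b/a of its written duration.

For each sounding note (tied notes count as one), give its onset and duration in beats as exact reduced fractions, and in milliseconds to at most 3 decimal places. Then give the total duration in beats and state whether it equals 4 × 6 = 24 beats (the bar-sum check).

1) 0.0ms=0b +520.231ms=3/2b
2) 520.231ms=3/2b +520.231ms=3/2b
3) 1040.462ms=3b +260.116ms=3/4b
4) 1300.578ms=15/4b +260.116ms=3/4b
5) 1560.694ms=9/2b +260.116ms=3/4b
6) 1820.809ms=21/4b +606.936ms=7/4b
7) 2427.746ms=7b +346.821ms=1b
8) 2774.566ms=8b +346.821ms=1b
9) 3121.387ms=9b +520.231ms=3/2b
10) 3641.618ms=21/2b +520.231ms=3/2b
11) 4161.85ms=12b +1040.462ms=3b
12) 5202.312ms=15b +520.231ms=3/2b
13) 5722.543ms=33/2b +520.231ms=3/2b
14) 6242.775ms=18b +1040.462ms=3b
15) 7283.237ms=21b +1040.462ms=3b
Σ=24b of 24 (173bpm 6/8) — PASS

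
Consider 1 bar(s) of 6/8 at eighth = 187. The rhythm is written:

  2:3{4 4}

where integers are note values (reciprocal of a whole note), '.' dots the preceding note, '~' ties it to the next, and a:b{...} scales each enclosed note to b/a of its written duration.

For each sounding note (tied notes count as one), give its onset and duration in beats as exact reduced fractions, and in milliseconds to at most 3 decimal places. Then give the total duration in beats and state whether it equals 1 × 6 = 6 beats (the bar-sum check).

1) 0.0ms=0b +962.567ms=3b
2) 962.567ms=3b +962.567ms=3b
Σ=6b of 6 (187bpm 6/8) — PASS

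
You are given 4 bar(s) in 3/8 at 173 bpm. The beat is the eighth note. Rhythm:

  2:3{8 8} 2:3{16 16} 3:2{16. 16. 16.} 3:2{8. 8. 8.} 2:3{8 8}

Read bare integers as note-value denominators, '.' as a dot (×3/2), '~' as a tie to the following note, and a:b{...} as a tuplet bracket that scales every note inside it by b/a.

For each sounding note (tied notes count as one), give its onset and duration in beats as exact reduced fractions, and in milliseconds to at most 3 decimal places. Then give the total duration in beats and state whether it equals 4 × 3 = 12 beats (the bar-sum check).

1) 0.0ms=0b +520.231ms=3/2b
2) 520.231ms=3/2b +520.231ms=3/2b
3) 1040.462ms=3b +260.116ms=3/4b
4) 1300.578ms=15/4b +260.116ms=3/4b
5) 1560.694ms=9/2b +173.41ms=1/2b
6) 1734.104ms=5b +173.41ms=1/2b
7) 1907.514ms=11/2b +173.41ms=1/2b
8) 2080.925ms=6b +346.821ms=1b
9) 2427.746ms=7b +346.821ms=1b
10) 2774.566ms=8b +346.821ms=1b
11) 3121.387ms=9b +520.231ms=3/2b
12) 3641.618ms=21/2b +520.231ms=3/2b
Σ=12b of 12 (173bpm 3/8) — PASS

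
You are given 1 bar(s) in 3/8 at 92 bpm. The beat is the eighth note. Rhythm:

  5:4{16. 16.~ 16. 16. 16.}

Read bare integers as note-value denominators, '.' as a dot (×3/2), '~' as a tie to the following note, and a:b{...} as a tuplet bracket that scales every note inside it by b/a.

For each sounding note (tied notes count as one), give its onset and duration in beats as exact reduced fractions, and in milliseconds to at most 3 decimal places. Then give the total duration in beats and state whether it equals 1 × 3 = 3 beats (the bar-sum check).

1) 0.0ms=0b +391.304ms=3/5b
2) 391.304ms=3/5b +782.609ms=6/5b
3) 1173.913ms=9/5b +391.304ms=3/5b
4) 1565.217ms=12/5b +391.304ms=3/5b
Σ=3b of 3 (92bpm 3/8) — PASS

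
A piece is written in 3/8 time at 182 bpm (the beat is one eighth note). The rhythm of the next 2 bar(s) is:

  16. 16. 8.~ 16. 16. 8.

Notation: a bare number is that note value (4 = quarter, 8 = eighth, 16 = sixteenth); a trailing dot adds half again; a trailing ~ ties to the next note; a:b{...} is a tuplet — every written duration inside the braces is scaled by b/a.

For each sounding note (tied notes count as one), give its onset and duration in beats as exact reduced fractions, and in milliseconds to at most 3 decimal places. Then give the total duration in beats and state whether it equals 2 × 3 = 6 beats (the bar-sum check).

1) 0.0ms=0b +247.253ms=3/4b
2) 247.253ms=3/4b +247.253ms=3/4b
3) 494.505ms=3/2b +741.758ms=9/4b
4) 1236.264ms=15/4b +247.253ms=3/4b
5) 1483.516ms=9/2b +494.505ms=3/2b
Σ=6b of 6 (182bpm 3/8) — PASS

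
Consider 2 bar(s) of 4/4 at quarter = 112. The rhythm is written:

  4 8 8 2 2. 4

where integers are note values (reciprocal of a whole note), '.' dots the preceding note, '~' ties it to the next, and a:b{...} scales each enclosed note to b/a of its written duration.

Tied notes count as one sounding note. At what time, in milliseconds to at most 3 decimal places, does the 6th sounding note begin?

note 6 onset = 7b = 3750.0ms

1. 0.0ms @ 0 + 535.714ms (1)
2. 535.714ms @ 1 + 267.857ms (1/2)
3. 803.571ms @ 3/2 + 267.857ms (1/2)
4. 1071.429ms @ 2 + 1071.429ms (2)
5. 2142.857ms @ 4 + 1607.143ms (3)
6. 3750.0ms @ 7 + 535.714ms (1)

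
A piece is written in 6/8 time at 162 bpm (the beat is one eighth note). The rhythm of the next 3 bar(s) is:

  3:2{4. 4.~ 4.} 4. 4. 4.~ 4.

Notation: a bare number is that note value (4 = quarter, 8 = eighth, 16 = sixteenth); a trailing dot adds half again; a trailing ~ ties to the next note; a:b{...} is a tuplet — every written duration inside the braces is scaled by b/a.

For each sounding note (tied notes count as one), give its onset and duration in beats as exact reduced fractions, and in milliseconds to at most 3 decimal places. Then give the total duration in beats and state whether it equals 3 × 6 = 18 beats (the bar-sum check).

1) 0.0ms=0b +740.741ms=2b
2) 740.741ms=2b +1481.481ms=4b
3) 2222.222ms=6b +1111.111ms=3b
4) 3333.333ms=9b +1111.111ms=3b
5) 4444.444ms=12b +2222.222ms=6b
Σ=18b of 18 (162bpm 6/8) — PASS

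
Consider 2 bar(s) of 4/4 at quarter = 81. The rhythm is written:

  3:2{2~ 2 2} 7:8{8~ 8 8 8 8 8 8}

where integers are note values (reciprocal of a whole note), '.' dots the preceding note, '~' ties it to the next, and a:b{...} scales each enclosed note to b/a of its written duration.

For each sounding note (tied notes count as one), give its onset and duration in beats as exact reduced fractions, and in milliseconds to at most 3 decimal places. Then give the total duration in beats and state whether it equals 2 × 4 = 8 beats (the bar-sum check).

1) 0.0ms=0b +1975.309ms=8/3b
2) 1975.309ms=8/3b +987.654ms=4/3b
3) 2962.963ms=4b +846.561ms=8/7b
4) 3809.524ms=36/7b +423.28ms=4/7b
5) 4232.804ms=40/7b +423.28ms=4/7b
6) 4656.085ms=44/7b +423.28ms=4/7b
7) 5079.365ms=48/7b +423.28ms=4/7b
8) 5502.646ms=52/7b +423.28ms=4/7b
Σ=8b of 8 (81bpm 4/4) — PASS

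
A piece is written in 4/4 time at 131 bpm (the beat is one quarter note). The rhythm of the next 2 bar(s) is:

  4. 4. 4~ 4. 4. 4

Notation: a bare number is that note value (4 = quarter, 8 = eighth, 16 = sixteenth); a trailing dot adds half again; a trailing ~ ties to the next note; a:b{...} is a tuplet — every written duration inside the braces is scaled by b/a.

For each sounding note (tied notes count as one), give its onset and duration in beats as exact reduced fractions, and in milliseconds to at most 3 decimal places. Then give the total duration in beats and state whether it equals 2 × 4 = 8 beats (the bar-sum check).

1) 0.0ms=0b +687.023ms=3/2b
2) 687.023ms=3/2b +687.023ms=3/2b
3) 1374.046ms=3b +1145.038ms=5/2b
4) 2519.084ms=11/2b +687.023ms=3/2b
5) 3206.107ms=7b +458.015ms=1b
Σ=8b of 8 (131bpm 4/4) — PASS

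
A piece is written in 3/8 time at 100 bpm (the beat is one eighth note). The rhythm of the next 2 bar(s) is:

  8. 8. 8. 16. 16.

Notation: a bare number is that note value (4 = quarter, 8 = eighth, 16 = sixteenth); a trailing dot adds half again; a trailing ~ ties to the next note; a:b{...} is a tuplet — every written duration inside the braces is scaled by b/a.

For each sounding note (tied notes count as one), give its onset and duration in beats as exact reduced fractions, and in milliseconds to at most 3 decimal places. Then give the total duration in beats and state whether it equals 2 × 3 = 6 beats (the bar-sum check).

1) 0.0ms=0b +900.0ms=3/2b
2) 900.0ms=3/2b +900.0ms=3/2b
3) 1800.0ms=3b +900.0ms=3/2b
4) 2700.0ms=9/2b +450.0ms=3/4b
5) 3150.0ms=21/4b +450.0ms=3/4b
Σ=6b of 6 (100bpm 3/8) — PASS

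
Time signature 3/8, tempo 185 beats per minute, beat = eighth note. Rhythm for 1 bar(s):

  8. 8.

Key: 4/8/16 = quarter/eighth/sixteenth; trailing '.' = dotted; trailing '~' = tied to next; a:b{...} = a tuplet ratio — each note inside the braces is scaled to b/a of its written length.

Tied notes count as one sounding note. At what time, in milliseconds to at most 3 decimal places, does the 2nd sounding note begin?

note 2 onset = 3/2b = 486.486ms

1. 0.0ms @ 0 + 486.486ms (3/2)
2. 486.486ms @ 3/2 + 486.486ms (3/2)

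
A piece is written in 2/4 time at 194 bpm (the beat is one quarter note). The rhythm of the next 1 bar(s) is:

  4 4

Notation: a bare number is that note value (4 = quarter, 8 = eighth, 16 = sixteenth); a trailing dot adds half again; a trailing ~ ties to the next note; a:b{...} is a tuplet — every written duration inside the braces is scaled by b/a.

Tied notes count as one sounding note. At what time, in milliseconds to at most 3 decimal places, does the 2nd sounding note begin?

1. 0.0ms @ 0 + 309.278ms (1)
2. 309.278ms @ 1 + 309.278ms (1)

note 2 onset = 1b = 309.278ms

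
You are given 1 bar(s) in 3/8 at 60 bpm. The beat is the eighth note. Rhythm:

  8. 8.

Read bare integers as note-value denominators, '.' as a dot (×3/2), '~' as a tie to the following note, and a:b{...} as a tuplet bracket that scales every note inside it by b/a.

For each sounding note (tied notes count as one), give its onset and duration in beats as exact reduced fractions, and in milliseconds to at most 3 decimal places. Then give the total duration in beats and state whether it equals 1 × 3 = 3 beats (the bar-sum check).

1) 0.0ms=0b +1500.0ms=3/2b
2) 1500.0ms=3/2b +1500.0ms=3/2b
Σ=3b of 3 (60bpm 3/8) — PASS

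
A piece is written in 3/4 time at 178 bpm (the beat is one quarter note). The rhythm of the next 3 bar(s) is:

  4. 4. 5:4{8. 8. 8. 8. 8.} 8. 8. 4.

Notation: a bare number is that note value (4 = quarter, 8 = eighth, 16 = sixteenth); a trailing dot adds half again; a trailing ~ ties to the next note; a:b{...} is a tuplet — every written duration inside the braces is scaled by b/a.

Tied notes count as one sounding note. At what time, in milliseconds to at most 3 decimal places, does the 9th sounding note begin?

1. 0.0ms @ 0 + 505.618ms (3/2)
2. 505.618ms @ 3/2 + 505.618ms (3/2)
3. 1011.236ms @ 3 + 202.247ms (3/5)
4. 1213.483ms @ 18/5 + 202.247ms (3/5)
5. 1415.73ms @ 21/5 + 202.247ms (3/5)
6. 1617.978ms @ 24/5 + 202.247ms (3/5)
7. 1820.225ms @ 27/5 + 202.247ms (3/5)
8. 2022.472ms @ 6 + 252.809ms (3/4)
9. 2275.281ms @ 27/4 + 252.809ms (3/4)
10. 2528.09ms @ 15/2 + 505.618ms (3/2)

note 9 onset = 27/4b = 2275.281ms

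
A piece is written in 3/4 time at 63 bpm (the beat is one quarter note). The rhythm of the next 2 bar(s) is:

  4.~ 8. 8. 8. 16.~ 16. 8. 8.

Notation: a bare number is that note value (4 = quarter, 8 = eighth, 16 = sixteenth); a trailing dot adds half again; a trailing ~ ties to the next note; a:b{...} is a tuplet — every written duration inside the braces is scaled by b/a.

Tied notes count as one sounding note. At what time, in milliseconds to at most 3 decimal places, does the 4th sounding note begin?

note 4 onset = 15/4b = 3571.429ms

1. 0.0ms @ 0 + 2142.857ms (9/4)
2. 2142.857ms @ 9/4 + 714.286ms (3/4)
3. 2857.143ms @ 3 + 714.286ms (3/4)
4. 3571.429ms @ 15/4 + 714.286ms (3/4)
5. 4285.714ms @ 9/2 + 714.286ms (3/4)
6. 5000.0ms @ 21/4 + 714.286ms (3/4)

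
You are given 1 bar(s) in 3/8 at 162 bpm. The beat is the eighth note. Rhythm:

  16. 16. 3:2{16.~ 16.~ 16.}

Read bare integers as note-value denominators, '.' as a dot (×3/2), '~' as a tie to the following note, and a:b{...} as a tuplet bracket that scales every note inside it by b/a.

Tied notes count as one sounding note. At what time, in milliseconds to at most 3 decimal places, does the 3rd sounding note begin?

note 3 onset = 3/2b = 555.556ms

1. 0.0ms @ 0 + 277.778ms (3/4)
2. 277.778ms @ 3/4 + 277.778ms (3/4)
3. 555.556ms @ 3/2 + 555.556ms (3/2)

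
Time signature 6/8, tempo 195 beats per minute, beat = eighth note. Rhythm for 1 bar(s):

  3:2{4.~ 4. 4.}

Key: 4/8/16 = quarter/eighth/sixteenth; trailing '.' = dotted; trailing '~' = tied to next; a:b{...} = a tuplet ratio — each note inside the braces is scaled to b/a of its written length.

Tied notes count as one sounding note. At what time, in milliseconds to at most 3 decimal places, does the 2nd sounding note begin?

1. 0.0ms @ 0 + 1230.769ms (4)
2. 1230.769ms @ 4 + 615.385ms (2)

note 2 onset = 4b = 1230.769ms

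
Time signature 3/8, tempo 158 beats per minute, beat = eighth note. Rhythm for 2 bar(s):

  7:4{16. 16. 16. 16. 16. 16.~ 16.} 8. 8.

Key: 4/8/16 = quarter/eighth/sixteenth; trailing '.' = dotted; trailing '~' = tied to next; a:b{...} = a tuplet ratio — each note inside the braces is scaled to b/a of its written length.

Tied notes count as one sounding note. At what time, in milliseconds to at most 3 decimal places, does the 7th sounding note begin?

note 7 onset = 3b = 1139.241ms

1. 0.0ms @ 0 + 162.749ms (3/7)
2. 162.749ms @ 3/7 + 162.749ms (3/7)
3. 325.497ms @ 6/7 + 162.749ms (3/7)
4. 488.246ms @ 9/7 + 162.749ms (3/7)
5. 650.995ms @ 12/7 + 162.749ms (3/7)
6. 813.743ms @ 15/7 + 325.497ms (6/7)
7. 1139.241ms @ 3 + 569.62ms (3/2)
8. 1708.861ms @ 9/2 + 569.62ms (3/2)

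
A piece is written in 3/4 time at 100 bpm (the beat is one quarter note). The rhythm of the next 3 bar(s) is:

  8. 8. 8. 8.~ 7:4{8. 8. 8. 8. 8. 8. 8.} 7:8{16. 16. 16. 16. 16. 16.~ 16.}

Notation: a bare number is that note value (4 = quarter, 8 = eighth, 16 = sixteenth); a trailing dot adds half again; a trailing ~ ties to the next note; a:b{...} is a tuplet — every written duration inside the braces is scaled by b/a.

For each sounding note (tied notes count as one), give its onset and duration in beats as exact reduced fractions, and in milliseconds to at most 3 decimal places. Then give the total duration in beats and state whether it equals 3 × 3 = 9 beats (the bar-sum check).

1) 0.0ms=0b +450.0ms=3/4b
2) 450.0ms=3/4b +450.0ms=3/4b
3) 900.0ms=3/2b +450.0ms=3/4b
4) 1350.0ms=9/4b +707.143ms=33/28b
5) 2057.143ms=24/7b +257.143ms=3/7b
6) 2314.286ms=27/7b +257.143ms=3/7b
7) 2571.429ms=30/7b +257.143ms=3/7b
8) 2828.571ms=33/7b +257.143ms=3/7b
9) 3085.714ms=36/7b +257.143ms=3/7b
10) 3342.857ms=39/7b +257.143ms=3/7b
11) 3600.0ms=6b +257.143ms=3/7b
12) 3857.143ms=45/7b +257.143ms=3/7b
13) 4114.286ms=48/7b +257.143ms=3/7b
14) 4371.429ms=51/7b +257.143ms=3/7b
15) 4628.571ms=54/7b +257.143ms=3/7b
16) 4885.714ms=57/7b +514.286ms=6/7b
Σ=9b of 9 (100bpm 3/4) — PASS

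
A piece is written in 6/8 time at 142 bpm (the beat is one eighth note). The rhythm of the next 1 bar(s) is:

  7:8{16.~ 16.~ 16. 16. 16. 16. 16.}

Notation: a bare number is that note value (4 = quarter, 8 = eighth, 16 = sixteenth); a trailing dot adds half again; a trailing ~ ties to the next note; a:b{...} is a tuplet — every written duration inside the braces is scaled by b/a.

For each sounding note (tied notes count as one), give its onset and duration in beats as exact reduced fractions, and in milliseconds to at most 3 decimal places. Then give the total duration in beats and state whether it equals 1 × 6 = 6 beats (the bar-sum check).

1) 0.0ms=0b +1086.519ms=18/7b
2) 1086.519ms=18/7b +362.173ms=6/7b
3) 1448.692ms=24/7b +362.173ms=6/7b
4) 1810.865ms=30/7b +362.173ms=6/7b
5) 2173.038ms=36/7b +362.173ms=6/7b
Σ=6b of 6 (142bpm 6/8) — PASS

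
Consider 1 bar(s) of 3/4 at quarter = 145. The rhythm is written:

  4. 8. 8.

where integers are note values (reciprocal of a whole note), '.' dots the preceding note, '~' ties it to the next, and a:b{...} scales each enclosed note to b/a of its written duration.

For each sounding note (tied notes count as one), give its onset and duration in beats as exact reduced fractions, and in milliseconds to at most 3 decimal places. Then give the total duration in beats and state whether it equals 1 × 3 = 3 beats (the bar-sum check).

1) 0.0ms=0b +620.69ms=3/2b
2) 620.69ms=3/2b +310.345ms=3/4b
3) 931.034ms=9/4b +310.345ms=3/4b
Σ=3b of 3 (145bpm 3/4) — PASS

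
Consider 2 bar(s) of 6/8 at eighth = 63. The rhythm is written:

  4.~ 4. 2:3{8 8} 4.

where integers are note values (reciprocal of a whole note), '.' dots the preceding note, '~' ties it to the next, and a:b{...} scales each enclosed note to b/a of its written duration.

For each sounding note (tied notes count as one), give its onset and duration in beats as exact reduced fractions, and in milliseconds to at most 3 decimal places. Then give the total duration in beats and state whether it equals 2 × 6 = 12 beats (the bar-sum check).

1) 0.0ms=0b +5714.286ms=6b
2) 5714.286ms=6b +1428.571ms=3/2b
3) 7142.857ms=15/2b +1428.571ms=3/2b
4) 8571.429ms=9b +2857.143ms=3b
Σ=12b of 12 (63bpm 6/8) — PASS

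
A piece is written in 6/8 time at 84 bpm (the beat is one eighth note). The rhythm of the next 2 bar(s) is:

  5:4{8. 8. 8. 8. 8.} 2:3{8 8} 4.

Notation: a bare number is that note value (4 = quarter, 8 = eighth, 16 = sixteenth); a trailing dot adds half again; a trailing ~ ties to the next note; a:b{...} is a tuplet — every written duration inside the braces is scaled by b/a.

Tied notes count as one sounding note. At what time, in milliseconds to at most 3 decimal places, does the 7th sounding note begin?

note 7 onset = 15/2b = 5357.143ms

1. 0.0ms @ 0 + 857.143ms (6/5)
2. 857.143ms @ 6/5 + 857.143ms (6/5)
3. 1714.286ms @ 12/5 + 857.143ms (6/5)
4. 2571.429ms @ 18/5 + 857.143ms (6/5)
5. 3428.571ms @ 24/5 + 857.143ms (6/5)
6. 4285.714ms @ 6 + 1071.429ms (3/2)
7. 5357.143ms @ 15/2 + 1071.429ms (3/2)
8. 6428.571ms @ 9 + 2142.857ms (3)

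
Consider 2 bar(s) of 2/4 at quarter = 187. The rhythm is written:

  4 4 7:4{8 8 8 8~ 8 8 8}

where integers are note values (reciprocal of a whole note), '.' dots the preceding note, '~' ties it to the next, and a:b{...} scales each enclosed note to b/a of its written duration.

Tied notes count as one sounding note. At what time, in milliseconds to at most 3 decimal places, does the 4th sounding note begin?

note 4 onset = 16/7b = 733.384ms

1. 0.0ms @ 0 + 320.856ms (1)
2. 320.856ms @ 1 + 320.856ms (1)
3. 641.711ms @ 2 + 91.673ms (2/7)
4. 733.384ms @ 16/7 + 91.673ms (2/7)
5. 825.057ms @ 18/7 + 91.673ms (2/7)
6. 916.73ms @ 20/7 + 183.346ms (4/7)
7. 1100.076ms @ 24/7 + 91.673ms (2/7)
8. 1191.749ms @ 26/7 + 91.673ms (2/7)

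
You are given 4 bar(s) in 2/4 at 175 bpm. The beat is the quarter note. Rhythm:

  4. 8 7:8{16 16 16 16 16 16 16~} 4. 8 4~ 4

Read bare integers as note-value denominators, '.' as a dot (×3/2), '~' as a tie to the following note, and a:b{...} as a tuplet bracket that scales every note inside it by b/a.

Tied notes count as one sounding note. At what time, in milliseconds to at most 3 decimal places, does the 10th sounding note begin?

note 10 onset = 11/2b = 1885.714ms

1. 0.0ms @ 0 + 514.286ms (3/2)
2. 514.286ms @ 3/2 + 171.429ms (1/2)
3. 685.714ms @ 2 + 97.959ms (2/7)
4. 783.673ms @ 16/7 + 97.959ms (2/7)
5. 881.633ms @ 18/7 + 97.959ms (2/7)
6. 979.592ms @ 20/7 + 97.959ms (2/7)
7. 1077.551ms @ 22/7 + 97.959ms (2/7)
8. 1175.51ms @ 24/7 + 97.959ms (2/7)
9. 1273.469ms @ 26/7 + 612.245ms (25/14)
10. 1885.714ms @ 11/2 + 171.429ms (1/2)
11. 2057.143ms @ 6 + 685.714ms (2)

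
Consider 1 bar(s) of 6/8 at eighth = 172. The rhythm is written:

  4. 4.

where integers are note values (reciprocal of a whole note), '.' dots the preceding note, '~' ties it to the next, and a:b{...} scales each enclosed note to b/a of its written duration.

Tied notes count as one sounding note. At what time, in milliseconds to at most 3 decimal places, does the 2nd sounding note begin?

note 2 onset = 3b = 1046.512ms

1. 0.0ms @ 0 + 1046.512ms (3)
2. 1046.512ms @ 3 + 1046.512ms (3)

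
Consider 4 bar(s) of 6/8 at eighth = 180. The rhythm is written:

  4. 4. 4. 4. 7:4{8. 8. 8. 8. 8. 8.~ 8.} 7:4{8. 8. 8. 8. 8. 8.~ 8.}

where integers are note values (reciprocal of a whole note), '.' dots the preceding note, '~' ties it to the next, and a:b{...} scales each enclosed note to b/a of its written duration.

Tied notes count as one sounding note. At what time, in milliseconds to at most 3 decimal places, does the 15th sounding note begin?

1. 0.0ms @ 0 + 1000.0ms (3)
2. 1000.0ms @ 3 + 1000.0ms (3)
3. 2000.0ms @ 6 + 1000.0ms (3)
4. 3000.0ms @ 9 + 1000.0ms (3)
5. 4000.0ms @ 12 + 285.714ms (6/7)
6. 4285.714ms @ 90/7 + 285.714ms (6/7)
7. 4571.429ms @ 96/7 + 285.714ms (6/7)
8. 4857.143ms @ 102/7 + 285.714ms (6/7)
9. 5142.857ms @ 108/7 + 285.714ms (6/7)
10. 5428.571ms @ 114/7 + 571.429ms (12/7)
11. 6000.0ms @ 18 + 285.714ms (6/7)
12. 6285.714ms @ 132/7 + 285.714ms (6/7)
13. 6571.429ms @ 138/7 + 285.714ms (6/7)
14. 6857.143ms @ 144/7 + 285.714ms (6/7)
15. 7142.857ms @ 150/7 + 285.714ms (6/7)
16. 7428.571ms @ 156/7 + 571.429ms (12/7)

note 15 onset = 150/7b = 7142.857ms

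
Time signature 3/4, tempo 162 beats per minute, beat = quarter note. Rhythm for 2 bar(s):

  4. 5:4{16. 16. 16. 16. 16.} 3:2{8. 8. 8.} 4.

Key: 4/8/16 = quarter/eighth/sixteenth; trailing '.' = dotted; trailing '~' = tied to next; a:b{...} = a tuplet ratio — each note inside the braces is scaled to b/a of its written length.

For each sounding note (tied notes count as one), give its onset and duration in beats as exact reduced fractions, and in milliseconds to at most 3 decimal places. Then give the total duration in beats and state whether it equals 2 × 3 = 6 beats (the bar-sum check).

1) 0.0ms=0b +555.556ms=3/2b
2) 555.556ms=3/2b +111.111ms=3/10b
3) 666.667ms=9/5b +111.111ms=3/10b
4) 777.778ms=21/10b +111.111ms=3/10b
5) 888.889ms=12/5b +111.111ms=3/10b
6) 1000.0ms=27/10b +111.111ms=3/10b
7) 1111.111ms=3b +185.185ms=1/2b
8) 1296.296ms=7/2b +185.185ms=1/2b
9) 1481.481ms=4b +185.185ms=1/2b
10) 1666.667ms=9/2b +555.556ms=3/2b
Σ=6b of 6 (162bpm 3/4) — PASS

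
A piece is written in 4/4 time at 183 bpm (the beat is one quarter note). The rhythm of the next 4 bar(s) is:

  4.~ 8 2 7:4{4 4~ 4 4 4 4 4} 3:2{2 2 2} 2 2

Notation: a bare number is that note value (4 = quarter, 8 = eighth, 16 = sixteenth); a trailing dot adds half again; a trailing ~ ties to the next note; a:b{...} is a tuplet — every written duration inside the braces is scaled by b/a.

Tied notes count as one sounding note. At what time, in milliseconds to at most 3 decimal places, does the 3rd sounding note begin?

1. 0.0ms @ 0 + 655.738ms (2)
2. 655.738ms @ 2 + 655.738ms (2)
3. 1311.475ms @ 4 + 187.354ms (4/7)
4. 1498.829ms @ 32/7 + 374.707ms (8/7)
5. 1873.536ms @ 40/7 + 187.354ms (4/7)
6. 2060.89ms @ 44/7 + 187.354ms (4/7)
7. 2248.244ms @ 48/7 + 187.354ms (4/7)
8. 2435.597ms @ 52/7 + 187.354ms (4/7)
9. 2622.951ms @ 8 + 437.158ms (4/3)
10. 3060.109ms @ 28/3 + 437.158ms (4/3)
11. 3497.268ms @ 32/3 + 437.158ms (4/3)
12. 3934.426ms @ 12 + 655.738ms (2)
13. 4590.164ms @ 14 + 655.738ms (2)

note 3 onset = 4b = 1311.475ms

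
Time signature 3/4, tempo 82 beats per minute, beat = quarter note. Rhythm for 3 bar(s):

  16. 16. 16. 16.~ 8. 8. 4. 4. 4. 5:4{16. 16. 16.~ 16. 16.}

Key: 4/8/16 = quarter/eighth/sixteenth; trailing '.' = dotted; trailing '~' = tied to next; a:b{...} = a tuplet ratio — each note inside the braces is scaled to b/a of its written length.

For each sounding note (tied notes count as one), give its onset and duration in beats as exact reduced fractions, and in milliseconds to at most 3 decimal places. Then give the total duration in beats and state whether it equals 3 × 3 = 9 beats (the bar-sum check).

1) 0.0ms=0b +274.39ms=3/8b
2) 274.39ms=3/8b +274.39ms=3/8b
3) 548.78ms=3/4b +274.39ms=3/8b
4) 823.171ms=9/8b +823.171ms=9/8b
5) 1646.341ms=9/4b +548.78ms=3/4b
6) 2195.122ms=3b +1097.561ms=3/2b
7) 3292.683ms=9/2b +1097.561ms=3/2b
8) 4390.244ms=6b +1097.561ms=3/2b
9) 5487.805ms=15/2b +219.512ms=3/10b
10) 5707.317ms=39/5b +219.512ms=3/10b
11) 5926.829ms=81/10b +439.024ms=3/5b
12) 6365.854ms=87/10b +219.512ms=3/10b
Σ=9b of 9 (82bpm 3/4) — PASS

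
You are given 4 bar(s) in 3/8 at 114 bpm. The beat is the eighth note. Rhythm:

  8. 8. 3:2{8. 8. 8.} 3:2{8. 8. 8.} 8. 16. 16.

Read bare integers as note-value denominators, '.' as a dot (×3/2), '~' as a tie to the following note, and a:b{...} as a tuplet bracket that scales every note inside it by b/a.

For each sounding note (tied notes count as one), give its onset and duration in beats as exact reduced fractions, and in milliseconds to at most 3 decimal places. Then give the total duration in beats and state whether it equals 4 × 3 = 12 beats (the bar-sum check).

1) 0.0ms=0b +789.474ms=3/2b
2) 789.474ms=3/2b +789.474ms=3/2b
3) 1578.947ms=3b +526.316ms=1b
4) 2105.263ms=4b +526.316ms=1b
5) 2631.579ms=5b +526.316ms=1b
6) 3157.895ms=6b +526.316ms=1b
7) 3684.211ms=7b +526.316ms=1b
8) 4210.526ms=8b +526.316ms=1b
9) 4736.842ms=9b +789.474ms=3/2b
10) 5526.316ms=21/2b +394.737ms=3/4b
11) 5921.053ms=45/4b +394.737ms=3/4b
Σ=12b of 12 (114bpm 3/8) — PASS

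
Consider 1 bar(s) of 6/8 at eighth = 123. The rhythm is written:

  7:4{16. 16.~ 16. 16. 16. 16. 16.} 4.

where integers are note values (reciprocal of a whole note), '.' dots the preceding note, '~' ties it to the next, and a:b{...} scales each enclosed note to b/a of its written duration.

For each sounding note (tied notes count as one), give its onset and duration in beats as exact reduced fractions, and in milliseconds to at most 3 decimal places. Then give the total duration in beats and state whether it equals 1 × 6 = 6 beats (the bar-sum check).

1) 0.0ms=0b +209.059ms=3/7b
2) 209.059ms=3/7b +418.118ms=6/7b
3) 627.178ms=9/7b +209.059ms=3/7b
4) 836.237ms=12/7b +209.059ms=3/7b
5) 1045.296ms=15/7b +209.059ms=3/7b
6) 1254.355ms=18/7b +209.059ms=3/7b
7) 1463.415ms=3b +1463.415ms=3b
Σ=6b of 6 (123bpm 6/8) — PASS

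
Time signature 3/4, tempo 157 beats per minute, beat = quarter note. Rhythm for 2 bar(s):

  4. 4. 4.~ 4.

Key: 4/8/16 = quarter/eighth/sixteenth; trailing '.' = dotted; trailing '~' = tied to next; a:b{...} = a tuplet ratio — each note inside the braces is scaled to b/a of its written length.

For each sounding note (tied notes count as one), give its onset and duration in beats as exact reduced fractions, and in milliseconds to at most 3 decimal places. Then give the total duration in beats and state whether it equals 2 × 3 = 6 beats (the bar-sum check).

1) 0.0ms=0b +573.248ms=3/2b
2) 573.248ms=3/2b +573.248ms=3/2b
3) 1146.497ms=3b +1146.497ms=3b
Σ=6b of 6 (157bpm 3/4) — PASS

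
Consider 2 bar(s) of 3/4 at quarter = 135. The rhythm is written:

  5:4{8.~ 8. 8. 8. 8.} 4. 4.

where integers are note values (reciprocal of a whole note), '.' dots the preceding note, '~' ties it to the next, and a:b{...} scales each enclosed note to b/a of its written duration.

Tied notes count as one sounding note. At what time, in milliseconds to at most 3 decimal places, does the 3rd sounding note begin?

1. 0.0ms @ 0 + 533.333ms (6/5)
2. 533.333ms @ 6/5 + 266.667ms (3/5)
3. 800.0ms @ 9/5 + 266.667ms (3/5)
4. 1066.667ms @ 12/5 + 266.667ms (3/5)
5. 1333.333ms @ 3 + 666.667ms (3/2)
6. 2000.0ms @ 9/2 + 666.667ms (3/2)

note 3 onset = 9/5b = 800.0ms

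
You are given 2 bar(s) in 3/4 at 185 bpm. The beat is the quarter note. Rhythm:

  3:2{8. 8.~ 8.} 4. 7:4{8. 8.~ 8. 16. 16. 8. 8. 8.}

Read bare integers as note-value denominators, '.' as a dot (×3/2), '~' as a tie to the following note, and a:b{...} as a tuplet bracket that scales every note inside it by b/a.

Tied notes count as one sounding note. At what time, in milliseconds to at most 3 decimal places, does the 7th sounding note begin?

1. 0.0ms @ 0 + 162.162ms (1/2)
2. 162.162ms @ 1/2 + 324.324ms (1)
3. 486.486ms @ 3/2 + 486.486ms (3/2)
4. 972.973ms @ 3 + 138.996ms (3/7)
5. 1111.969ms @ 24/7 + 277.992ms (6/7)
6. 1389.961ms @ 30/7 + 69.498ms (3/14)
7. 1459.459ms @ 9/2 + 69.498ms (3/14)
8. 1528.958ms @ 33/7 + 138.996ms (3/7)
9. 1667.954ms @ 36/7 + 138.996ms (3/7)
10. 1806.95ms @ 39/7 + 138.996ms (3/7)

note 7 onset = 9/2b = 1459.459ms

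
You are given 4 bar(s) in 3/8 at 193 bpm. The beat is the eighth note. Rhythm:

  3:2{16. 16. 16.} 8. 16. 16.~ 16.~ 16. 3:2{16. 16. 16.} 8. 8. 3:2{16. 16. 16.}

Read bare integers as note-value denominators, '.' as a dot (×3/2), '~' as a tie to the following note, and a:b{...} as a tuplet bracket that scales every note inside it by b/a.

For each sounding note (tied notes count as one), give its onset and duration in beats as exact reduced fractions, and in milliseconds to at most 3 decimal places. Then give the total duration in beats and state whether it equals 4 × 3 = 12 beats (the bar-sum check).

1) 0.0ms=0b +155.44ms=1/2b
2) 155.44ms=1/2b +155.44ms=1/2b
3) 310.881ms=1b +155.44ms=1/2b
4) 466.321ms=3/2b +466.321ms=3/2b
5) 932.642ms=3b +233.161ms=3/4b
6) 1165.803ms=15/4b +699.482ms=9/4b
7) 1865.285ms=6b +155.44ms=1/2b
8) 2020.725ms=13/2b +155.44ms=1/2b
9) 2176.166ms=7b +155.44ms=1/2b
10) 2331.606ms=15/2b +466.321ms=3/2b
11) 2797.927ms=9b +466.321ms=3/2b
12) 3264.249ms=21/2b +155.44ms=1/2b
13) 3419.689ms=11b +155.44ms=1/2b
14) 3575.13ms=23/2b +155.44ms=1/2b
Σ=12b of 12 (193bpm 3/8) — PASS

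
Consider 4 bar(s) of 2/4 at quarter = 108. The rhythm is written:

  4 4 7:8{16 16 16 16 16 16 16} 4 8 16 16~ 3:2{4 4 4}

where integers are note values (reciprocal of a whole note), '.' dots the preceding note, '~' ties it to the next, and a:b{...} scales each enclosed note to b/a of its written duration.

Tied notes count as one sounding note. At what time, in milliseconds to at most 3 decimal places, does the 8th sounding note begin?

note 8 onset = 24/7b = 1904.762ms

1. 0.0ms @ 0 + 555.556ms (1)
2. 555.556ms @ 1 + 555.556ms (1)
3. 1111.111ms @ 2 + 158.73ms (2/7)
4. 1269.841ms @ 16/7 + 158.73ms (2/7)
5. 1428.571ms @ 18/7 + 158.73ms (2/7)
6. 1587.302ms @ 20/7 + 158.73ms (2/7)
7. 1746.032ms @ 22/7 + 158.73ms (2/7)
8. 1904.762ms @ 24/7 + 158.73ms (2/7)
9. 2063.492ms @ 26/7 + 158.73ms (2/7)
10. 2222.222ms @ 4 + 555.556ms (1)
11. 2777.778ms @ 5 + 277.778ms (1/2)
12. 3055.556ms @ 11/2 + 138.889ms (1/4)
13. 3194.444ms @ 23/4 + 509.259ms (11/12)
14. 3703.704ms @ 20/3 + 370.37ms (2/3)
15. 4074.074ms @ 22/3 + 370.37ms (2/3)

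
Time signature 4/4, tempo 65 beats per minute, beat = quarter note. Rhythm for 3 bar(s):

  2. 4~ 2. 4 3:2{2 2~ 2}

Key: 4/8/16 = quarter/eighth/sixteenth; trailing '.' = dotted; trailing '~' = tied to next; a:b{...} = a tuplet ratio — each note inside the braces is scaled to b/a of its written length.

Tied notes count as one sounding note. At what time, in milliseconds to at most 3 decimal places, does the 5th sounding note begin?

note 5 onset = 28/3b = 8615.385ms

1. 0.0ms @ 0 + 2769.231ms (3)
2. 2769.231ms @ 3 + 3692.308ms (4)
3. 6461.538ms @ 7 + 923.077ms (1)
4. 7384.615ms @ 8 + 1230.769ms (4/3)
5. 8615.385ms @ 28/3 + 2461.538ms (8/3)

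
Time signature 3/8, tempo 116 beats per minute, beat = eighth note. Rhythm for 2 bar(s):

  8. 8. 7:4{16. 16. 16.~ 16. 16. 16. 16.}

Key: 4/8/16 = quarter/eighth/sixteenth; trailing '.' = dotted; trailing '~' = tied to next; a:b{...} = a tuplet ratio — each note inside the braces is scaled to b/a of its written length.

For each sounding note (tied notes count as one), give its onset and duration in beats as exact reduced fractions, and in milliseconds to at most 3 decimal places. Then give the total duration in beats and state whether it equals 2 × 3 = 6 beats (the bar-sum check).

1) 0.0ms=0b +775.862ms=3/2b
2) 775.862ms=3/2b +775.862ms=3/2b
3) 1551.724ms=3b +221.675ms=3/7b
4) 1773.399ms=24/7b +221.675ms=3/7b
5) 1995.074ms=27/7b +443.35ms=6/7b
6) 2438.424ms=33/7b +221.675ms=3/7b
7) 2660.099ms=36/7b +221.675ms=3/7b
8) 2881.773ms=39/7b +221.675ms=3/7b
Σ=6b of 6 (116bpm 3/8) — PASS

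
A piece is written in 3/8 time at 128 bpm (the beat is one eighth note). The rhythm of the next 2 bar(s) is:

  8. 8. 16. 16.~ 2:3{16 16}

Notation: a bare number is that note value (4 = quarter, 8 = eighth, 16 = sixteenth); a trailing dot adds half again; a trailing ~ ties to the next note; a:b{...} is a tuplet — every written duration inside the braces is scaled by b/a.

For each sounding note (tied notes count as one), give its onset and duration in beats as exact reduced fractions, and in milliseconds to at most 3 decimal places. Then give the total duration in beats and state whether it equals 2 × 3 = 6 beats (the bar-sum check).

1) 0.0ms=0b +703.125ms=3/2b
2) 703.125ms=3/2b +703.125ms=3/2b
3) 1406.25ms=3b +351.562ms=3/4b
4) 1757.812ms=15/4b +703.125ms=3/2b
5) 2460.938ms=21/4b +351.562ms=3/4b
Σ=6b of 6 (128bpm 3/8) — PASS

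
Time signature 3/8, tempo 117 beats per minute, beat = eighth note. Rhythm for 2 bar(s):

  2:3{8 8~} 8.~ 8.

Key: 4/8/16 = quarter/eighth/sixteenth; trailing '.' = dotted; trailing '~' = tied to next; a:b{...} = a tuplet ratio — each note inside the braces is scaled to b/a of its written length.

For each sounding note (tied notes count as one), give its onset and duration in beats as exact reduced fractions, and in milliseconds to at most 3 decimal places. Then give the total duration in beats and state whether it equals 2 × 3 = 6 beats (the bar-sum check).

1) 0.0ms=0b +769.231ms=3/2b
2) 769.231ms=3/2b +2307.692ms=9/2b
Σ=6b of 6 (117bpm 3/8) — PASS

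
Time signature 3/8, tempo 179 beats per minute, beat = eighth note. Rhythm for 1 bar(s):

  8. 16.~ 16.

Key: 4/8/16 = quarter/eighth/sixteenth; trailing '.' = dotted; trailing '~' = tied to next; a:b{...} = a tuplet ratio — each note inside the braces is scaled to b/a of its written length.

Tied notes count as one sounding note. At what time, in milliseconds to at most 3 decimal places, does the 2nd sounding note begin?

1. 0.0ms @ 0 + 502.793ms (3/2)
2. 502.793ms @ 3/2 + 502.793ms (3/2)

note 2 onset = 3/2b = 502.793ms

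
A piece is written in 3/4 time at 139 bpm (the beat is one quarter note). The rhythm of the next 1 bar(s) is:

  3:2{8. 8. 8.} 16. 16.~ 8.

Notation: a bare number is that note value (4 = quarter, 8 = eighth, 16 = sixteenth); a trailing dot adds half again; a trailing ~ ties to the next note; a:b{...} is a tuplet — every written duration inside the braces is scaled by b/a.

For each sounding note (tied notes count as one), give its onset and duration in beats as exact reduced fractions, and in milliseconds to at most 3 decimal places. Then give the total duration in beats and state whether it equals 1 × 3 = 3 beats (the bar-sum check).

1) 0.0ms=0b +215.827ms=1/2b
2) 215.827ms=1/2b +215.827ms=1/2b
3) 431.655ms=1b +215.827ms=1/2b
4) 647.482ms=3/2b +161.871ms=3/8b
5) 809.353ms=15/8b +485.612ms=9/8b
Σ=3b of 3 (139bpm 3/4) — PASS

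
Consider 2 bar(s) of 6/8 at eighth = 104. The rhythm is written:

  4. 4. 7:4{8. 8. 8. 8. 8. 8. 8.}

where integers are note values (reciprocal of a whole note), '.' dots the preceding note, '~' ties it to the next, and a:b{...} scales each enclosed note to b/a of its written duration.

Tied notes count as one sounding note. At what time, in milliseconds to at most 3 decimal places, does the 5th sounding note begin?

1. 0.0ms @ 0 + 1730.769ms (3)
2. 1730.769ms @ 3 + 1730.769ms (3)
3. 3461.538ms @ 6 + 494.505ms (6/7)
4. 3956.044ms @ 48/7 + 494.505ms (6/7)
5. 4450.549ms @ 54/7 + 494.505ms (6/7)
6. 4945.055ms @ 60/7 + 494.505ms (6/7)
7. 5439.56ms @ 66/7 + 494.505ms (6/7)
8. 5934.066ms @ 72/7 + 494.505ms (6/7)
9. 6428.571ms @ 78/7 + 494.505ms (6/7)

note 5 onset = 54/7b = 4450.549ms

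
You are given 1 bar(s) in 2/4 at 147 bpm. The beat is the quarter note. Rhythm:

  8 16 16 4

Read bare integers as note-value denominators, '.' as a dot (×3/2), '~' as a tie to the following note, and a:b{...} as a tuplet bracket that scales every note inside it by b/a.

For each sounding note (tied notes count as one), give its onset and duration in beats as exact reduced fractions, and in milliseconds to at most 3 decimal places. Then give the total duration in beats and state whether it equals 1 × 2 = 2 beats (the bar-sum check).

1) 0.0ms=0b +204.082ms=1/2b
2) 204.082ms=1/2b +102.041ms=1/4b
3) 306.122ms=3/4b +102.041ms=1/4b
4) 408.163ms=1b +408.163ms=1b
Σ=2b of 2 (147bpm 2/4) — PASS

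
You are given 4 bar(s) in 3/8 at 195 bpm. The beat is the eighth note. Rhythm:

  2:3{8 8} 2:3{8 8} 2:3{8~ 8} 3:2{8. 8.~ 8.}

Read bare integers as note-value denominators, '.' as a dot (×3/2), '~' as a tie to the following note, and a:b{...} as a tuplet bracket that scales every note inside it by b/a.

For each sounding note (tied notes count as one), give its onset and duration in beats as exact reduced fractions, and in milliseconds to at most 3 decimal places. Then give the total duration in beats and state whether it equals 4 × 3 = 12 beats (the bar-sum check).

1) 0.0ms=0b +461.538ms=3/2b
2) 461.538ms=3/2b +461.538ms=3/2b
3) 923.077ms=3b +461.538ms=3/2b
4) 1384.615ms=9/2b +461.538ms=3/2b
5) 1846.154ms=6b +923.077ms=3b
6) 2769.231ms=9b +307.692ms=1b
7) 3076.923ms=10b +615.385ms=2b
Σ=12b of 12 (195bpm 3/8) — PASS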